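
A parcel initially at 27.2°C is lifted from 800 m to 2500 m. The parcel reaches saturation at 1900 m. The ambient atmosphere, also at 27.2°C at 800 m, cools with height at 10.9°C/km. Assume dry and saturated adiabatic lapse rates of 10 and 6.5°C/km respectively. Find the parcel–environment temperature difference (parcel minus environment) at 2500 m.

Parcel:
  Dry to 1900 m: -10 × 1.1 km = -11°C, so T = 16.2°C.
  Saturated to 2500 m: -6.5 × 0.6 km = -3.9°C, so T = 12.3°C.
Environment:
  Environment to 2500 m: -10.9 × 1.7 km = -18.53°C, so T = 8.67°C.
T_parcel − T_env = 12.3 − 8.67 = +3.63°C

+3.63°C (parcel warmer than environment)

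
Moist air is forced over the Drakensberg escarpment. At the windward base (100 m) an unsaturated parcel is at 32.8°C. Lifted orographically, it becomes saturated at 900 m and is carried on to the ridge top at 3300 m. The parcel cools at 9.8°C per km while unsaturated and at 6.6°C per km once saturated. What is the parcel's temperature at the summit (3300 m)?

9.12°C

100–900 m, dry: Δz = 0.8 km ⇒ ΔT = -7.84°C; T = 24.96°C
900–3300 m, saturated: Δz = 2.4 km ⇒ ΔT = -15.84°C; T = 9.12°C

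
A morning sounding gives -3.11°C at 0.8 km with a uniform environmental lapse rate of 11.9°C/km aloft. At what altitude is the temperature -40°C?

3.9 km

Height above start = (-3.11 − (-40)) / 11.9 = 3.1 km
Altitude = 800 m + 3100 m = 3900 m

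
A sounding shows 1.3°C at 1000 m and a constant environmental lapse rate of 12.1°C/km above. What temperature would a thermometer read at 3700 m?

-31.37°C

1000–3700 m, environmental: Δz = 2.7 km ⇒ ΔT = -32.67°C; T = -31.37°C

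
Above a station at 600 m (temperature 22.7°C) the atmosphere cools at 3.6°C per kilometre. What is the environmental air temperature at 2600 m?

15.5°C

From 600 m to 2600 m (environmental): cools by 3.6 × 2 = 7.2°C, giving 15.5°C.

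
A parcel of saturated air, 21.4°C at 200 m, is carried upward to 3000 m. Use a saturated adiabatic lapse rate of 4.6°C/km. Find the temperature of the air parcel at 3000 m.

8.52°C

200–3000 m, saturated adiabatic: Δz = 2.8 km ⇒ ΔT = -12.88°C; T = 8.52°C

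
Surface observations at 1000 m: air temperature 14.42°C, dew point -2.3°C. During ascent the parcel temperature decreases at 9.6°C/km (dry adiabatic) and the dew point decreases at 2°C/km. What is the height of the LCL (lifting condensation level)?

3200 m

T and T_d converge at 9.6 − 2 = 7.6°C per km
Height above start = (14.42 − (-2.3)) / 7.6 = 2.2 km
LCL altitude = 1000 m + 2200 m = 3200 m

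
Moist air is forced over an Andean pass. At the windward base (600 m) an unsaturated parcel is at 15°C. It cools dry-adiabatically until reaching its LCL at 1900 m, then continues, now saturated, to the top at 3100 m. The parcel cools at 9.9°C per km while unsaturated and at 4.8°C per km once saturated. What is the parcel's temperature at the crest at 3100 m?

From 600 m to 1900 m (dry): cools by 9.9 × 1.3 = 12.87°C, giving 2.13°C.
From 1900 m to 3100 m (saturated): cools by 4.8 × 1.2 = 5.76°C, giving -3.63°C.

-3.63°C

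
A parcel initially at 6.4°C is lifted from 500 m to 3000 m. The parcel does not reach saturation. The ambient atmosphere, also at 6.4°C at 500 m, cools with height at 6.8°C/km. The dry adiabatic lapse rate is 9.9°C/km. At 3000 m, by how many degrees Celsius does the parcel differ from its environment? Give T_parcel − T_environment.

-7.75°C (parcel cooler than environment)

Parcel:
  500–3000 m, dry: Δz = 2.5 km ⇒ ΔT = -24.75°C; T = -18.35°C
Environment:
  500–3000 m, environment: Δz = 2.5 km ⇒ ΔT = -17°C; T = -10.6°C
T_parcel − T_env = -18.35 − (-10.6) = -7.75°C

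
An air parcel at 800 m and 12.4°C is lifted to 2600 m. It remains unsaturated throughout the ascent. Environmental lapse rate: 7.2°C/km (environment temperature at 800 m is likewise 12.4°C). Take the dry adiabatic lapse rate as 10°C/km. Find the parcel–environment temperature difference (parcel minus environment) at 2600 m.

-5.04°C (parcel cooler than environment)

Parcel:
  800–2600 m, dry: Δz = 1.8 km ⇒ ΔT = -18°C; T = -5.6°C
Environment:
  800–2600 m, environment: Δz = 1.8 km ⇒ ΔT = -12.96°C; T = -0.56°C
T_parcel − T_env = -5.6 − (-0.56) = -5.04°C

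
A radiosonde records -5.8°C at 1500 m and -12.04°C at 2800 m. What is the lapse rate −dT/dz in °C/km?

4.8°C/km

Γ = −ΔT/Δz = (-5.8 − (-12.04)) / (2800 − 1500) m
  = 6.24°C / 1.3 km = 4.8°C/km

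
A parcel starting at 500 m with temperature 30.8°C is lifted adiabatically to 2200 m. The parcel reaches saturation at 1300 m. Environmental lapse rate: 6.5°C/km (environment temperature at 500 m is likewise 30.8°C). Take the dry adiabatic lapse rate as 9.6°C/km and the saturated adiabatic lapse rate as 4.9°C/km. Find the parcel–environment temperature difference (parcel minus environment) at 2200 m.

Parcel:
  Dry to 1300 m: -9.6 × 0.8 km = -7.68°C, so T = 23.12°C.
  Saturated to 2200 m: -4.9 × 0.9 km = -4.41°C, so T = 18.71°C.
Environment:
  Environment to 2200 m: -6.5 × 1.7 km = -11.05°C, so T = 19.75°C.
T_parcel − T_env = 18.71 − 19.75 = -1.04°C

-1.04°C (parcel cooler than environment)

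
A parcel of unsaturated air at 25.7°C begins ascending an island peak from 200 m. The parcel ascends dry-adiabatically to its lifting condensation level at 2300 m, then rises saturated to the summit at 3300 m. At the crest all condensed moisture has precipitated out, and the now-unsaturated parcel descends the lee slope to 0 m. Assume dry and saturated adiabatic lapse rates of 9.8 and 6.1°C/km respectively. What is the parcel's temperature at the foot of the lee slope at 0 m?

31.36°C

200 → 2300 m (dry, 9.8°C/km): ΔT = -9.8 × 2.1 = -20.58°C → T = 5.12°C
2300 → 3300 m (saturated, 6.1°C/km): ΔT = -6.1 × 1 = -6.1°C → T = -0.98°C
3300 → 0 m (dry descent, 9.8°C/km): ΔT = +9.8 × 3.3 = +32.34°C → T = 31.36°C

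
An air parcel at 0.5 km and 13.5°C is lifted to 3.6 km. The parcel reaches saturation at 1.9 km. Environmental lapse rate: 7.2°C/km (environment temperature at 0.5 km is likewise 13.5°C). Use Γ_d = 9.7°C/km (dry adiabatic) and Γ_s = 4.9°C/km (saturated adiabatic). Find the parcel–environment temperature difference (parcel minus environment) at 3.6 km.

Parcel:
  Dry to 1900 m: -9.7 × 1.4 km = -13.58°C, so T = -0.08°C.
  Saturated to 3600 m: -4.9 × 1.7 km = -8.33°C, so T = -8.41°C.
Environment:
  Environment to 3600 m: -7.2 × 3.1 km = -22.32°C, so T = -8.82°C.
T_parcel − T_env = -8.41 − (-8.82) = +0.41°C

+0.41°C (parcel warmer than environment)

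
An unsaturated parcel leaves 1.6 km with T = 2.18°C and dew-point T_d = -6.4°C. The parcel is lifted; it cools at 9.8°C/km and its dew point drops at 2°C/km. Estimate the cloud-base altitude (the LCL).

T and T_d converge at 9.8 − 2 = 7.8°C per km
Height above start = (2.18 − (-6.4)) / 7.8 = 1.1 km
LCL altitude = 1600 m + 1100 m = 2700 m

2.7 km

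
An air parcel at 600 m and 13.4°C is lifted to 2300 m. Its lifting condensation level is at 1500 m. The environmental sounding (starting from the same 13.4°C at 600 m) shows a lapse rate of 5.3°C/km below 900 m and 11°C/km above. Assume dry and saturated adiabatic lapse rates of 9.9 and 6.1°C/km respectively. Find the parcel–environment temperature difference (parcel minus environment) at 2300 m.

Parcel:
  Dry to 1500 m: -9.9 × 0.9 km = -8.91°C, so T = 4.49°C.
  Saturated to 2300 m: -6.1 × 0.8 km = -4.88°C, so T = -0.39°C.
Environment:
  Environment, lower layer to 900 m: -5.3 × 0.3 km = -1.59°C, so T = 11.81°C.
  Environment, upper layer to 2300 m: -11 × 1.4 km = -15.4°C, so T = -3.59°C.
T_parcel − T_env = -0.39 − (-3.59) = +3.2°C

+3.2°C (parcel warmer than environment)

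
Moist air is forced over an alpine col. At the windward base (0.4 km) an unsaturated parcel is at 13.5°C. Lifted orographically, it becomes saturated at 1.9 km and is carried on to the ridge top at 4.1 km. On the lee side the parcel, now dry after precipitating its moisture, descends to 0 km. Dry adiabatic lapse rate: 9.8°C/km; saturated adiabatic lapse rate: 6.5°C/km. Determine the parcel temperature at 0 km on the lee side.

400 → 1900 m (dry, 9.8°C/km): ΔT = -9.8 × 1.5 = -14.7°C → T = -1.2°C
1900 → 4100 m (saturated, 6.5°C/km): ΔT = -6.5 × 2.2 = -14.3°C → T = -15.5°C
4100 → 0 m (dry descent, 9.8°C/km): ΔT = +9.8 × 4.1 = +40.18°C → T = 24.68°C

24.68°C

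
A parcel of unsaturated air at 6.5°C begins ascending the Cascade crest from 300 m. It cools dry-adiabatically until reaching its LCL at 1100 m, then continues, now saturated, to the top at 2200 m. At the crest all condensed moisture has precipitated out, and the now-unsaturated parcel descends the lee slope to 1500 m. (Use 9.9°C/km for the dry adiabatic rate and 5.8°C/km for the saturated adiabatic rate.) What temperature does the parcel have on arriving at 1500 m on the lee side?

-0.87°C

From 300 m to 1100 m (dry): cools by 9.9 × 0.8 = 7.92°C, giving -1.42°C.
From 1100 m to 2200 m (saturated): cools by 5.8 × 1.1 = 6.38°C, giving -7.8°C.
From 2200 m to 1500 m (dry descent): warms by 9.9 × 0.7 = 6.93°C, giving -0.87°C.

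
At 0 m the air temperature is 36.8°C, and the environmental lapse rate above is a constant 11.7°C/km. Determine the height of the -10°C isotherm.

4000 m

Height above start = (36.8 − (-10)) / 11.7 = 4 km
Altitude = 0 m + 4000 m = 4000 m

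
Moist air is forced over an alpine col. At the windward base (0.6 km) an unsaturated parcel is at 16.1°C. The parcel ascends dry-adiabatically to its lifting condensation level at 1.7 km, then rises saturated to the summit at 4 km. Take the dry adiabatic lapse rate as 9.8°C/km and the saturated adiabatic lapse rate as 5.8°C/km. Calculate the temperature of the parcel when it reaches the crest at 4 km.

-8.02°C

600 → 1700 m (dry, 9.8°C/km): ΔT = -9.8 × 1.1 = -10.78°C → T = 5.32°C
1700 → 4000 m (saturated, 5.8°C/km): ΔT = -5.8 × 2.3 = -13.34°C → T = -8.02°C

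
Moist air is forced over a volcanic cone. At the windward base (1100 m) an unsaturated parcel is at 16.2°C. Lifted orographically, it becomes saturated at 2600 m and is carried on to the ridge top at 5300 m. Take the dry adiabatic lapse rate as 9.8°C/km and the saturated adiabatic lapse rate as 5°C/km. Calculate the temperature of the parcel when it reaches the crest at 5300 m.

1100 → 2600 m (dry, 9.8°C/km): ΔT = -9.8 × 1.5 = -14.7°C → T = 1.5°C
2600 → 5300 m (saturated, 5°C/km): ΔT = -5 × 2.7 = -13.5°C → T = -12°C

-12°C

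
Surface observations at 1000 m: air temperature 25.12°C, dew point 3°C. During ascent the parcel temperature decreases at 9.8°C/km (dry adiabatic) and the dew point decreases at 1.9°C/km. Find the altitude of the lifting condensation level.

3800 m

T and T_d converge at 9.8 − 1.9 = 7.9°C per km
Height above start = (25.12 − 3) / 7.9 = 2.8 km
LCL altitude = 1000 m + 2800 m = 3800 m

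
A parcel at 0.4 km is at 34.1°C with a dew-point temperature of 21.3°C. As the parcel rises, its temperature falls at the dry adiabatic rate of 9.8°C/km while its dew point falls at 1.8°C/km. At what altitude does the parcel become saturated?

T and T_d converge at 9.8 − 1.8 = 8°C per km
Height above start = (34.1 − 21.3) / 8 = 1.6 km
LCL altitude = 400 m + 1600 m = 2000 m

2 km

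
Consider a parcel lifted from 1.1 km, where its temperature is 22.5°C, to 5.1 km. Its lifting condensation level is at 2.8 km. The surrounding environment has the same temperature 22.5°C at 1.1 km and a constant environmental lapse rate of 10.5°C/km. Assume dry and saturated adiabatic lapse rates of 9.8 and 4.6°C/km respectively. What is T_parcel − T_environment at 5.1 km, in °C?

+14.76°C (parcel warmer than environment)

Parcel:
  Dry to 2800 m: -9.8 × 1.7 km = -16.66°C, so T = 5.84°C.
  Saturated to 5100 m: -4.6 × 2.3 km = -10.58°C, so T = -4.74°C.
Environment:
  Environment to 5100 m: -10.5 × 4 km = -42°C, so T = -19.5°C.
T_parcel − T_env = -4.74 − (-19.5) = +14.76°C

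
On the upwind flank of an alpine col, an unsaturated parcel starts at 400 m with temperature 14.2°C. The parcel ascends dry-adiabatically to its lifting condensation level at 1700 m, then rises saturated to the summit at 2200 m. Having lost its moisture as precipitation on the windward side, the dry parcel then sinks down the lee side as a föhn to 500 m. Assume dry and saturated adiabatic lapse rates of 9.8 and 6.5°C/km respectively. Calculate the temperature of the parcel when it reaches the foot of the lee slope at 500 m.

400 → 1700 m (dry, 9.8°C/km): ΔT = -9.8 × 1.3 = -12.74°C → T = 1.46°C
1700 → 2200 m (saturated, 6.5°C/km): ΔT = -6.5 × 0.5 = -3.25°C → T = -1.79°C
2200 → 500 m (dry descent, 9.8°C/km): ΔT = +9.8 × 1.7 = +16.66°C → T = 14.87°C

14.87°C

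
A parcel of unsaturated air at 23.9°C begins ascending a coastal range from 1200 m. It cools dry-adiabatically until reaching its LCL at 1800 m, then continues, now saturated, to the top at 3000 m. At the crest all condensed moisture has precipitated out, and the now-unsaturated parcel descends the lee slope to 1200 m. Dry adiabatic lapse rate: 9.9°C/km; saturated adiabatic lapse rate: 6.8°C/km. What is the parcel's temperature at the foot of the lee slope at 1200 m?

27.62°C

1200 → 1800 m (dry, 9.9°C/km): ΔT = -9.9 × 0.6 = -5.94°C → T = 17.96°C
1800 → 3000 m (saturated, 6.8°C/km): ΔT = -6.8 × 1.2 = -8.16°C → T = 9.8°C
3000 → 1200 m (dry descent, 9.9°C/km): ΔT = +9.9 × 1.8 = +17.82°C → T = 27.62°C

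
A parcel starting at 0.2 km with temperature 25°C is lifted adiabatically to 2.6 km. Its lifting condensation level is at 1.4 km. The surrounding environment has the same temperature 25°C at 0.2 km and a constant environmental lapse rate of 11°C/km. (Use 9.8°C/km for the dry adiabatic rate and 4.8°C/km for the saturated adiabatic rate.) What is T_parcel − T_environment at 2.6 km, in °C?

+8.88°C (parcel warmer than environment)

Parcel:
  From 200 m to 1400 m (dry): cools by 9.8 × 1.2 = 11.76°C, giving 13.24°C.
  From 1400 m to 2600 m (saturated): cools by 4.8 × 1.2 = 5.76°C, giving 7.48°C.
Environment:
  From 200 m to 2600 m (environment): cools by 11 × 2.4 = 26.4°C, giving -1.4°C.
T_parcel − T_env = 7.48 − (-1.4) = +8.88°C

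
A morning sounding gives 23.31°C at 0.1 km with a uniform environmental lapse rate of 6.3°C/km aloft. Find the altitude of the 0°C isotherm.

3.8 km

Height above start = (23.31 − 0) / 6.3 = 3.7 km
Altitude = 100 m + 3700 m = 3800 m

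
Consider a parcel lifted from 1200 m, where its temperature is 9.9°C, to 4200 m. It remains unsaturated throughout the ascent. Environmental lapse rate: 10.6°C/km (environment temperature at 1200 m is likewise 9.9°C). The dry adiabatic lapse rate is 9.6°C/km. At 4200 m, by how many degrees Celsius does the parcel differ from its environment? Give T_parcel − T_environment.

+3°C (parcel warmer than environment)

Parcel:
  From 1200 m to 4200 m (dry): cools by 9.6 × 3 = 28.8°C, giving -18.9°C.
Environment:
  From 1200 m to 4200 m (environment): cools by 10.6 × 3 = 31.8°C, giving -21.9°C.
T_parcel − T_env = -18.9 − (-21.9) = +3°C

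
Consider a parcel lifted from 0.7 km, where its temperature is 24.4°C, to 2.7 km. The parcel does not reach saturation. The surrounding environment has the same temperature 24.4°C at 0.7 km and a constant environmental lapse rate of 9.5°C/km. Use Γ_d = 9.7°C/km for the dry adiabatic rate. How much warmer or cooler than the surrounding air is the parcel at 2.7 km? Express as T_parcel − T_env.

Parcel:
  700–2700 m, dry: Δz = 2 km ⇒ ΔT = -19.4°C; T = 5°C
Environment:
  700–2700 m, environment: Δz = 2 km ⇒ ΔT = -19°C; T = 5.4°C
T_parcel − T_env = 5 − 5.4 = -0.4°C

-0.4°C (parcel cooler than environment)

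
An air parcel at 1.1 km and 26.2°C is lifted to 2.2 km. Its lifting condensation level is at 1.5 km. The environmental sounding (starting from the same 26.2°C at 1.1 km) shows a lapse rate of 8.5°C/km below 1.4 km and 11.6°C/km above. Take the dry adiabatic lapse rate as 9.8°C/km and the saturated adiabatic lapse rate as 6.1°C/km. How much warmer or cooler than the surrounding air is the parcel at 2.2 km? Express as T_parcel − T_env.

Parcel:
  1100 → 1500 m (dry, 9.8°C/km): ΔT = -9.8 × 0.4 = -3.92°C → T = 22.28°C
  1500 → 2200 m (saturated, 6.1°C/km): ΔT = -6.1 × 0.7 = -4.27°C → T = 18.01°C
Environment:
  1100 → 1400 m (environment, lower layer, 8.5°C/km): ΔT = -8.5 × 0.3 = -2.55°C → T = 23.65°C
  1400 → 2200 m (environment, upper layer, 11.6°C/km): ΔT = -11.6 × 0.8 = -9.28°C → T = 14.37°C
T_parcel − T_env = 18.01 − 14.37 = +3.64°C

+3.64°C (parcel warmer than environment)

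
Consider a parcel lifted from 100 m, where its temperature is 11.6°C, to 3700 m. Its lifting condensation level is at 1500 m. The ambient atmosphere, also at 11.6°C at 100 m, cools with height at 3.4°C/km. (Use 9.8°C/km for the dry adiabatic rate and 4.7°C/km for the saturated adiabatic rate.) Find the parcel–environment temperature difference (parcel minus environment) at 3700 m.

-11.82°C (parcel cooler than environment)

Parcel:
  From 100 m to 1500 m (dry): cools by 9.8 × 1.4 = 13.72°C, giving -2.12°C.
  From 1500 m to 3700 m (saturated): cools by 4.7 × 2.2 = 10.34°C, giving -12.46°C.
Environment:
  From 100 m to 3700 m (environment): cools by 3.4 × 3.6 = 12.24°C, giving -0.64°C.
T_parcel − T_env = -12.46 − (-0.64) = -11.82°C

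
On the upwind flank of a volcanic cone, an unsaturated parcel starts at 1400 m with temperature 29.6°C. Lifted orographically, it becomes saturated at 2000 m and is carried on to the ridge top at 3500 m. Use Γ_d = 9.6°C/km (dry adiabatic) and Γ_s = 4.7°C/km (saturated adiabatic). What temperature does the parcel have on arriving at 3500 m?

16.79°C

1400–2000 m, dry: Δz = 0.6 km ⇒ ΔT = -5.76°C; T = 23.84°C
2000–3500 m, saturated: Δz = 1.5 km ⇒ ΔT = -7.05°C; T = 16.79°C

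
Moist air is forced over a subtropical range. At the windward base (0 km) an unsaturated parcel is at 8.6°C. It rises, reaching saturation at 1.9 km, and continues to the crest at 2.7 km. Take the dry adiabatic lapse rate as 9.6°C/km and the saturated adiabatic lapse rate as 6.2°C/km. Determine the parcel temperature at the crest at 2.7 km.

-14.6°C

0–1900 m, dry: Δz = 1.9 km ⇒ ΔT = -18.24°C; T = -9.64°C
1900–2700 m, saturated: Δz = 0.8 km ⇒ ΔT = -4.96°C; T = -14.6°C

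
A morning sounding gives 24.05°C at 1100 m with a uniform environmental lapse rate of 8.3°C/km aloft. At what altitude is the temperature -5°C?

4600 m

Height above start = (24.05 − (-5)) / 8.3 = 3.5 km
Altitude = 1100 m + 3500 m = 4600 m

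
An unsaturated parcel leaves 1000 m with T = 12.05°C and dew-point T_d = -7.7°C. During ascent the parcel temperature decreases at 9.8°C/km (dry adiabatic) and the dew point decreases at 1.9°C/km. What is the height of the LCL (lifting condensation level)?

T and T_d converge at 9.8 − 1.9 = 7.9°C per km
Height above start = (12.05 − (-7.7)) / 7.9 = 2.5 km
LCL altitude = 1000 m + 2500 m = 3500 m

3500 m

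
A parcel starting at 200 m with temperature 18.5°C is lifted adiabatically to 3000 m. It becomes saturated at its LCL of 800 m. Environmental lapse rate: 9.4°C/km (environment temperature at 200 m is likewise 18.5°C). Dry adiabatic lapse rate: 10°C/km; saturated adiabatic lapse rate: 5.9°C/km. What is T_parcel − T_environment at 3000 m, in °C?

+7.34°C (parcel warmer than environment)

Parcel:
  Dry to 800 m: -10 × 0.6 km = -6°C, so T = 12.5°C.
  Saturated to 3000 m: -5.9 × 2.2 km = -12.98°C, so T = -0.48°C.
Environment:
  Environment to 3000 m: -9.4 × 2.8 km = -26.32°C, so T = -7.82°C.
T_parcel − T_env = -0.48 − (-7.82) = +7.34°C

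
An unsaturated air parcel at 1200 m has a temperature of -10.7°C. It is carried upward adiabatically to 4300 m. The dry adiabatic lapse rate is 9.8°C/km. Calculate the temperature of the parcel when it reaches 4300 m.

-41.08°C

1200–4300 m, dry adiabatic: Δz = 3.1 km ⇒ ΔT = -30.38°C; T = -41.08°C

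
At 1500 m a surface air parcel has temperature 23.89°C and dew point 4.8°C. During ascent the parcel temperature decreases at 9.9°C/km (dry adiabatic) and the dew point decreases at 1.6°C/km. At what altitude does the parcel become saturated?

3800 m

T and T_d converge at 9.9 − 1.6 = 8.3°C per km
Height above start = (23.89 − 4.8) / 8.3 = 2.3 km
LCL altitude = 1500 m + 2300 m = 3800 m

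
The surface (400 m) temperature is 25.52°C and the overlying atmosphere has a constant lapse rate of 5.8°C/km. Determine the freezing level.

Height above start = (25.52 − 0) / 5.8 = 4.4 km
Altitude = 400 m + 4400 m = 4800 m

4800 m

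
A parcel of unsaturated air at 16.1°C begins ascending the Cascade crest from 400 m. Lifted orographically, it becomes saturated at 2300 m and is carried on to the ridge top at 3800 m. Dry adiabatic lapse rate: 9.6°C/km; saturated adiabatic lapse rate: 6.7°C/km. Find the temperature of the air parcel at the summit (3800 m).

-12.19°C

400–2300 m, dry: Δz = 1.9 km ⇒ ΔT = -18.24°C; T = -2.14°C
2300–3800 m, saturated: Δz = 1.5 km ⇒ ΔT = -10.05°C; T = -12.19°C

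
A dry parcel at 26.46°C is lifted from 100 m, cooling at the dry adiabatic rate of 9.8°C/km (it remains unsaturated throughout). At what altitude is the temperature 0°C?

2800 m

Height above start = (26.46 − 0) / 9.8 = 2.7 km
Altitude = 100 m + 2700 m = 2800 m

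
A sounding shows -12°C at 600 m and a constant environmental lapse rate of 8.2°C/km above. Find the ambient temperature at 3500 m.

600–3500 m, environmental: Δz = 2.9 km ⇒ ΔT = -23.78°C; T = -35.78°C

-35.78°C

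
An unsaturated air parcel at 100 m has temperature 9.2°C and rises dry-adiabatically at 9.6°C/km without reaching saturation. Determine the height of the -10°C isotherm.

Height above start = (9.2 − (-10)) / 9.6 = 2 km
Altitude = 100 m + 2000 m = 2100 m

2100 m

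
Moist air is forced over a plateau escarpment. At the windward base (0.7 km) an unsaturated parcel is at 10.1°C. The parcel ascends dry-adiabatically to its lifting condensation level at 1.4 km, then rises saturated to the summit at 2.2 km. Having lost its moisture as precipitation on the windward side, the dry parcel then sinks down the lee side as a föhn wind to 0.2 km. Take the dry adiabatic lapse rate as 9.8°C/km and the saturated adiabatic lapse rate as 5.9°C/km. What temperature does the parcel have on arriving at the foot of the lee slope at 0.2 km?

18.12°C

700–1400 m, dry: Δz = 0.7 km ⇒ ΔT = -6.86°C; T = 3.24°C
1400–2200 m, saturated: Δz = 0.8 km ⇒ ΔT = -4.72°C; T = -1.48°C
2200–200 m, dry descent: Δz = 2 km ⇒ ΔT = +19.6°C; T = 18.12°C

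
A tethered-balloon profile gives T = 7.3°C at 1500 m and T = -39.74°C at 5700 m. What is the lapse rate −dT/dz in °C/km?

11.2°C/km

Γ = −ΔT/Δz = (7.3 − (-39.74)) / (5700 − 1500) m
  = 47.04°C / 4.2 km = 11.2°C/km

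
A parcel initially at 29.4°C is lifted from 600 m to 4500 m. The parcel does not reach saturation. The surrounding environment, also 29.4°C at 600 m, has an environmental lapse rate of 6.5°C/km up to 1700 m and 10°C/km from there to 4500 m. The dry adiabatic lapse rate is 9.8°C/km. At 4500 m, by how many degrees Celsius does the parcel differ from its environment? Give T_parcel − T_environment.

Parcel:
  From 600 m to 4500 m (dry): cools by 9.8 × 3.9 = 38.22°C, giving -8.82°C.
Environment:
  From 600 m to 1700 m (environment, lower layer): cools by 6.5 × 1.1 = 7.15°C, giving 22.25°C.
  From 1700 m to 4500 m (environment, upper layer): cools by 10 × 2.8 = 28°C, giving -5.75°C.
T_parcel − T_env = -8.82 − (-5.75) = -3.07°C

-3.07°C (parcel cooler than environment)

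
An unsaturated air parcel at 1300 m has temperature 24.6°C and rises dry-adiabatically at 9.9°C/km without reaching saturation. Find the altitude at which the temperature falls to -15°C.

Height above start = (24.6 − (-15)) / 9.9 = 4 km
Altitude = 1300 m + 4000 m = 5300 m

5300 m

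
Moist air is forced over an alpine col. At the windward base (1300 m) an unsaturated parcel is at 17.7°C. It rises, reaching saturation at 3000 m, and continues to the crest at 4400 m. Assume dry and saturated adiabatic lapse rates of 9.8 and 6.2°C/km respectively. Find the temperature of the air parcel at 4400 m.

-7.64°C

1300–3000 m, dry: Δz = 1.7 km ⇒ ΔT = -16.66°C; T = 1.04°C
3000–4400 m, saturated: Δz = 1.4 km ⇒ ΔT = -8.68°C; T = -7.64°C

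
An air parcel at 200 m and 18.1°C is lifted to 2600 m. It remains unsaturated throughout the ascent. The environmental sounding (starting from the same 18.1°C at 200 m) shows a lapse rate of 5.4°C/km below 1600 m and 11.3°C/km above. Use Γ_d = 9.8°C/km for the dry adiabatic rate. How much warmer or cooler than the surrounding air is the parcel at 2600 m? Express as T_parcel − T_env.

Parcel:
  Dry to 2600 m: -9.8 × 2.4 km = -23.52°C, so T = -5.42°C.
Environment:
  Environment, lower layer to 1600 m: -5.4 × 1.4 km = -7.56°C, so T = 10.54°C.
  Environment, upper layer to 2600 m: -11.3 × 1 km = -11.3°C, so T = -0.76°C.
T_parcel − T_env = -5.42 − (-0.76) = -4.66°C

-4.66°C (parcel cooler than environment)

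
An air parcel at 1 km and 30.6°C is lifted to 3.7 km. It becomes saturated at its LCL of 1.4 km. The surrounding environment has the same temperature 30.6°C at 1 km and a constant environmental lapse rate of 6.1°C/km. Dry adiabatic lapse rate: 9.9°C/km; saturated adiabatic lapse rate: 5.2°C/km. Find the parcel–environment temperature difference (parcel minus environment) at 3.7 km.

+0.55°C (parcel warmer than environment)

Parcel:
  1000–1400 m, dry: Δz = 0.4 km ⇒ ΔT = -3.96°C; T = 26.64°C
  1400–3700 m, saturated: Δz = 2.3 km ⇒ ΔT = -11.96°C; T = 14.68°C
Environment:
  1000–3700 m, environment: Δz = 2.7 km ⇒ ΔT = -16.47°C; T = 14.13°C
T_parcel − T_env = 14.68 − 14.13 = +0.55°C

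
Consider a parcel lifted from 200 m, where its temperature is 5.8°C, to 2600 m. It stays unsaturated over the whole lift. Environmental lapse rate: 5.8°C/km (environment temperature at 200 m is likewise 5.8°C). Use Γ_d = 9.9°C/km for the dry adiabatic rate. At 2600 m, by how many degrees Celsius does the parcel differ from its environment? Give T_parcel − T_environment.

-9.84°C (parcel cooler than environment)

Parcel:
  200–2600 m, dry: Δz = 2.4 km ⇒ ΔT = -23.76°C; T = -17.96°C
Environment:
  200–2600 m, environment: Δz = 2.4 km ⇒ ΔT = -13.92°C; T = -8.12°C
T_parcel − T_env = -17.96 − (-8.12) = -9.84°C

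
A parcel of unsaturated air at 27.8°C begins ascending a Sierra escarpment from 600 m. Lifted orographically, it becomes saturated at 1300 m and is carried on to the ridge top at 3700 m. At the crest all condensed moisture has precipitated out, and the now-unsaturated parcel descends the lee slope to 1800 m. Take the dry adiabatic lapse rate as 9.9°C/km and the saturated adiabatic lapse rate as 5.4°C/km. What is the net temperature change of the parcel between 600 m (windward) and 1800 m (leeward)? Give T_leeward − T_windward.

-1.08°C

Dry to 1300 m: -9.9 × 0.7 km = -6.93°C, so T = 20.87°C.
Saturated to 3700 m: -5.4 × 2.4 km = -12.96°C, so T = 7.91°C.
Dry descent to 1800 m: +9.9 × 1.9 km = +18.81°C, so T = 26.72°C.
Net change vs windward start: 26.72 − 27.8 = -1.08°C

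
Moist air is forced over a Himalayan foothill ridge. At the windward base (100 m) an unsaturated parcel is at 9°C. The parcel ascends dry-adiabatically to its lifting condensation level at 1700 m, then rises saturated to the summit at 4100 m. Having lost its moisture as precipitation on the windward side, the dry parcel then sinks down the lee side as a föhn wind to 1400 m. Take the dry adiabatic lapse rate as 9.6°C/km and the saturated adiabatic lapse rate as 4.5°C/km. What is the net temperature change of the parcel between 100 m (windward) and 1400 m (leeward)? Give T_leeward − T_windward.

100 → 1700 m (dry, 9.6°C/km): ΔT = -9.6 × 1.6 = -15.36°C → T = -6.36°C
1700 → 4100 m (saturated, 4.5°C/km): ΔT = -4.5 × 2.4 = -10.8°C → T = -17.16°C
4100 → 1400 m (dry descent, 9.6°C/km): ΔT = +9.6 × 2.7 = +25.92°C → T = 8.76°C
Net change vs windward start: 8.76 − 9 = -0.24°C

-0.24°C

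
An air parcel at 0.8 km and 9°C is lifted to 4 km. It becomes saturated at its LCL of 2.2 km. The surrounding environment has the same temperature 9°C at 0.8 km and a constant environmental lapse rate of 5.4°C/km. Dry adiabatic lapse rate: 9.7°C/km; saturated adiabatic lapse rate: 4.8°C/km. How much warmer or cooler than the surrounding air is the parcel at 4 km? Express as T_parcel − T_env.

Parcel:
  From 800 m to 2200 m (dry): cools by 9.7 × 1.4 = 13.58°C, giving -4.58°C.
  From 2200 m to 4000 m (saturated): cools by 4.8 × 1.8 = 8.64°C, giving -13.22°C.
Environment:
  From 800 m to 4000 m (environment): cools by 5.4 × 3.2 = 17.28°C, giving -8.28°C.
T_parcel − T_env = -13.22 − (-8.28) = -4.94°C

-4.94°C (parcel cooler than environment)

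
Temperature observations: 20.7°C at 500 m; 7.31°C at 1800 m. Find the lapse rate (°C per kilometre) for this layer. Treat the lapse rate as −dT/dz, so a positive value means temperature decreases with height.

10.3°C/km

Γ = −ΔT/Δz = (20.7 − 7.31) / (1800 − 500) m
  = 13.39°C / 1.3 km = 10.3°C/km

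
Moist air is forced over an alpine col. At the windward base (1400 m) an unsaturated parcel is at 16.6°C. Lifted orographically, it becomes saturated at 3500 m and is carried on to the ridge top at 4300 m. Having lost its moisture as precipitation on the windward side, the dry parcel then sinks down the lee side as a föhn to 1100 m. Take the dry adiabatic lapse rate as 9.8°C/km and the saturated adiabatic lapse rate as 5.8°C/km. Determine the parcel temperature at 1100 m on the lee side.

1400–3500 m, dry: Δz = 2.1 km ⇒ ΔT = -20.58°C; T = -3.98°C
3500–4300 m, saturated: Δz = 0.8 km ⇒ ΔT = -4.64°C; T = -8.62°C
4300–1100 m, dry descent: Δz = 3.2 km ⇒ ΔT = +31.36°C; T = 22.74°C

22.74°C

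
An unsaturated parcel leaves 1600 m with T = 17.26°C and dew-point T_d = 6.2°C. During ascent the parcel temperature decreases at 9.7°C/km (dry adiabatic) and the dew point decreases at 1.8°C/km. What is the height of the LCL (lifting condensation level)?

3000 m

T and T_d converge at 9.7 − 1.8 = 7.9°C per km
Height above start = (17.26 − 6.2) / 7.9 = 1.4 km
LCL altitude = 1600 m + 1400 m = 3000 m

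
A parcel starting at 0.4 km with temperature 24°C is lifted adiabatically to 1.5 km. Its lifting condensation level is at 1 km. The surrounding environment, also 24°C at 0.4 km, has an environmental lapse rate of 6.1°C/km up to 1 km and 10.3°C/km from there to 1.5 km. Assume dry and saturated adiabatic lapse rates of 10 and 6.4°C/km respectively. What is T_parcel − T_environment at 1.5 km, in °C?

-0.39°C (parcel cooler than environment)

Parcel:
  400–1000 m, dry: Δz = 0.6 km ⇒ ΔT = -6°C; T = 18°C
  1000–1500 m, saturated: Δz = 0.5 km ⇒ ΔT = -3.2°C; T = 14.8°C
Environment:
  400–1000 m, environment, lower layer: Δz = 0.6 km ⇒ ΔT = -3.66°C; T = 20.34°C
  1000–1500 m, environment, upper layer: Δz = 0.5 km ⇒ ΔT = -5.15°C; T = 15.19°C
T_parcel − T_env = 14.8 − 15.19 = -0.39°C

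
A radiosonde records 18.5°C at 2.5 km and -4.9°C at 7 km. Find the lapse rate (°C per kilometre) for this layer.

Γ = −ΔT/Δz = (18.5 − (-4.9)) / (7000 − 2500) m
  = 23.4°C / 4.5 km = 5.2°C/km

5.2°C/km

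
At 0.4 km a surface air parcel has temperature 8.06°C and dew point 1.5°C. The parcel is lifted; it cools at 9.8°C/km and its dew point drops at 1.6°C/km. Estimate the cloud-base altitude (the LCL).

T and T_d converge at 9.8 − 1.6 = 8.2°C per km
Height above start = (8.06 − 1.5) / 8.2 = 0.8 km
LCL altitude = 400 m + 800 m = 1200 m

1.2 km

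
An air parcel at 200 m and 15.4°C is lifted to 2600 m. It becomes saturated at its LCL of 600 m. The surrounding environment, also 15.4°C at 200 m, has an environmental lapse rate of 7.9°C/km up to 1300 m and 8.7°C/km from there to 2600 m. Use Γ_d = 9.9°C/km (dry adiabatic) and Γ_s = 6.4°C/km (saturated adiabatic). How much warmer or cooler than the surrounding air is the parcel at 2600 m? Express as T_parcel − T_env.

+3.24°C (parcel warmer than environment)

Parcel:
  From 200 m to 600 m (dry): cools by 9.9 × 0.4 = 3.96°C, giving 11.44°C.
  From 600 m to 2600 m (saturated): cools by 6.4 × 2 = 12.8°C, giving -1.36°C.
Environment:
  From 200 m to 1300 m (environment, lower layer): cools by 7.9 × 1.1 = 8.69°C, giving 6.71°C.
  From 1300 m to 2600 m (environment, upper layer): cools by 8.7 × 1.3 = 11.31°C, giving -4.6°C.
T_parcel − T_env = -1.36 − (-4.6) = +3.24°C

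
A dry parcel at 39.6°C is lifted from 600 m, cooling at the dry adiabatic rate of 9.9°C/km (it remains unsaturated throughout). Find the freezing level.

4600 m

Height above start = (39.6 − 0) / 9.9 = 4 km
Altitude = 600 m + 4000 m = 4600 m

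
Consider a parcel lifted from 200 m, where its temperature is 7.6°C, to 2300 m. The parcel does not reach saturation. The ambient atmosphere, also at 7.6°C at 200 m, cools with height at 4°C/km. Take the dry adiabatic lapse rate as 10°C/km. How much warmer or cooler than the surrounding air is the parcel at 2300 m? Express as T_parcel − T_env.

Parcel:
  200–2300 m, dry: Δz = 2.1 km ⇒ ΔT = -21°C; T = -13.4°C
Environment:
  200–2300 m, environment: Δz = 2.1 km ⇒ ΔT = -8.4°C; T = -0.8°C
T_parcel − T_env = -13.4 − (-0.8) = -12.6°C

-12.6°C (parcel cooler than environment)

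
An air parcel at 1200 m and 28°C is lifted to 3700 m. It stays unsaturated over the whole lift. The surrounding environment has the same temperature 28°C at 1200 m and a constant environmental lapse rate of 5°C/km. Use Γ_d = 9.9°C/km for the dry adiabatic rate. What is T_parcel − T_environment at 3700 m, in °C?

-12.25°C (parcel cooler than environment)

Parcel:
  1200 → 3700 m (dry, 9.9°C/km): ΔT = -9.9 × 2.5 = -24.75°C → T = 3.25°C
Environment:
  1200 → 3700 m (environment, 5°C/km): ΔT = -5 × 2.5 = -12.5°C → T = 15.5°C
T_parcel − T_env = 3.25 − 15.5 = -12.25°C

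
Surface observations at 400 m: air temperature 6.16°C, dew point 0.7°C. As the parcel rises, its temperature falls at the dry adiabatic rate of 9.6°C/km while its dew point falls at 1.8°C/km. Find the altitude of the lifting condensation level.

1100 m

T and T_d converge at 9.6 − 1.8 = 7.8°C per km
Height above start = (6.16 − 0.7) / 7.8 = 0.7 km
LCL altitude = 400 m + 700 m = 1100 m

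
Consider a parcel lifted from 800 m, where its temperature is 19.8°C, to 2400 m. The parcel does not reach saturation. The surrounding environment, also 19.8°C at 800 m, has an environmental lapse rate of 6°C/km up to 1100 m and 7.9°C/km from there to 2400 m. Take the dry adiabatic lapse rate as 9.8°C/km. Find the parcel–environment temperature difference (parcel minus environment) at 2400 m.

Parcel:
  800 → 2400 m (dry, 9.8°C/km): ΔT = -9.8 × 1.6 = -15.68°C → T = 4.12°C
Environment:
  800 → 1100 m (environment, lower layer, 6°C/km): ΔT = -6 × 0.3 = -1.8°C → T = 18°C
  1100 → 2400 m (environment, upper layer, 7.9°C/km): ΔT = -7.9 × 1.3 = -10.27°C → T = 7.73°C
T_parcel − T_env = 4.12 − 7.73 = -3.61°C

-3.61°C (parcel cooler than environment)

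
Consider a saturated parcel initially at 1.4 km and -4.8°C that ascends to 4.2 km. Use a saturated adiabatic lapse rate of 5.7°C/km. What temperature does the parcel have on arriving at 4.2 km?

-20.76°C

From 1400 m to 4200 m (saturated adiabatic): cools by 5.7 × 2.8 = 15.96°C, giving -20.76°C.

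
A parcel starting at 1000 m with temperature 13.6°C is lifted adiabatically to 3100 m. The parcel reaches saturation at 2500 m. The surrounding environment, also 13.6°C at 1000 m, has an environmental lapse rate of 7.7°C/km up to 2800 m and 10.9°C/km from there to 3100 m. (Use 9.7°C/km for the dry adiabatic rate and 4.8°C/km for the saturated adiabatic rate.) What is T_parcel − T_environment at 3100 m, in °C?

Parcel:
  From 1000 m to 2500 m (dry): cools by 9.7 × 1.5 = 14.55°C, giving -0.95°C.
  From 2500 m to 3100 m (saturated): cools by 4.8 × 0.6 = 2.88°C, giving -3.83°C.
Environment:
  From 1000 m to 2800 m (environment, lower layer): cools by 7.7 × 1.8 = 13.86°C, giving -0.26°C.
  From 2800 m to 3100 m (environment, upper layer): cools by 10.9 × 0.3 = 3.27°C, giving -3.53°C.
T_parcel − T_env = -3.83 − (-3.53) = -0.3°C

-0.3°C (parcel cooler than environment)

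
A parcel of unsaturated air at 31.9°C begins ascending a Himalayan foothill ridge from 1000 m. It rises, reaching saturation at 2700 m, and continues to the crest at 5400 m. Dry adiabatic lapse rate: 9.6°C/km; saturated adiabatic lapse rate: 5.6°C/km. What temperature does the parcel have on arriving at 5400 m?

0.46°C

From 1000 m to 2700 m (dry): cools by 9.6 × 1.7 = 16.32°C, giving 15.58°C.
From 2700 m to 5400 m (saturated): cools by 5.6 × 2.7 = 15.12°C, giving 0.46°C.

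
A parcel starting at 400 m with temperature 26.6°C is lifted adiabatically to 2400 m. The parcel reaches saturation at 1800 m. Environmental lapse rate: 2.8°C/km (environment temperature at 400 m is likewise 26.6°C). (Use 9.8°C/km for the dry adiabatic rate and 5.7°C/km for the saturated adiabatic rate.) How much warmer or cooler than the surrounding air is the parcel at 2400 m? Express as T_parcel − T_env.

Parcel:
  400–1800 m, dry: Δz = 1.4 km ⇒ ΔT = -13.72°C; T = 12.88°C
  1800–2400 m, saturated: Δz = 0.6 km ⇒ ΔT = -3.42°C; T = 9.46°C
Environment:
  400–2400 m, environment: Δz = 2 km ⇒ ΔT = -5.6°C; T = 21°C
T_parcel − T_env = 9.46 − 21 = -11.54°C

-11.54°C (parcel cooler than environment)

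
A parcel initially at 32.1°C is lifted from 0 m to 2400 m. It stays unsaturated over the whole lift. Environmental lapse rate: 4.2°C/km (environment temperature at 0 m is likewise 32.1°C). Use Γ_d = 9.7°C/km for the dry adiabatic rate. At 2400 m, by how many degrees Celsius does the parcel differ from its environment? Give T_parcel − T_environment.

Parcel:
  0 → 2400 m (dry, 9.7°C/km): ΔT = -9.7 × 2.4 = -23.28°C → T = 8.82°C
Environment:
  0 → 2400 m (environment, 4.2°C/km): ΔT = -4.2 × 2.4 = -10.08°C → T = 22.02°C
T_parcel − T_env = 8.82 − 22.02 = -13.2°C

-13.2°C (parcel cooler than environment)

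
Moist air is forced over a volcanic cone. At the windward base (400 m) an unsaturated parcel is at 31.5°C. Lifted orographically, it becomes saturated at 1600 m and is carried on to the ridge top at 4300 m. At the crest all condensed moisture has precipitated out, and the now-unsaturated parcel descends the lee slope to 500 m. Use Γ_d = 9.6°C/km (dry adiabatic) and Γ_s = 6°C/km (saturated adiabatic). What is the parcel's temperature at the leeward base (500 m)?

40.26°C

400–1600 m, dry: Δz = 1.2 km ⇒ ΔT = -11.52°C; T = 19.98°C
1600–4300 m, saturated: Δz = 2.7 km ⇒ ΔT = -16.2°C; T = 3.78°C
4300–500 m, dry descent: Δz = 3.8 km ⇒ ΔT = +36.48°C; T = 40.26°C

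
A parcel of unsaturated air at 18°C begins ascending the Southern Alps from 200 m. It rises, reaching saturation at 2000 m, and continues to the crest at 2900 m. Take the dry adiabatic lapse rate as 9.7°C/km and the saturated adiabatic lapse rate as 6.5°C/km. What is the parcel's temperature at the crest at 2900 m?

From 200 m to 2000 m (dry): cools by 9.7 × 1.8 = 17.46°C, giving 0.54°C.
From 2000 m to 2900 m (saturated): cools by 6.5 × 0.9 = 5.85°C, giving -5.31°C.

-5.31°C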